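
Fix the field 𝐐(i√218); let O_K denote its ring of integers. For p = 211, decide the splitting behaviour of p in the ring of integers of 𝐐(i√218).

p splits

d = -218 ≡ 2 (mod 4), so O_K = ℤ[√-218] and disc(K) = 4d = -872.
211 ∤ -872, so 211 is unramified.
Legendre symbol by Euler's criterion: (-218/211) ≡ (-218)^105 ≡ 1 (mod 211), i.e. (-218/211) = 1.
(-218/211) = 1, so 211 splits.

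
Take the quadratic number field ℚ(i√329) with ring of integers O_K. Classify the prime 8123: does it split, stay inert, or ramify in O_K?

8123 remains inert

-329 mod 4 = 3, hence disc K = 4·(-329) = -1316 and O_K = ℤ[√-329].
8123 ∤ -1316, so 8123 is unramified.
(-329/8123) = 7794^4061 mod 8123 = 8122, giving Legendre symbol -1.
Legendre symbol -1 ⇒ 8123 is inert.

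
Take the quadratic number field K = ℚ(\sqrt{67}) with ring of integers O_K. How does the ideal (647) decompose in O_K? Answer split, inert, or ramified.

67 mod 4 = 3, hence disc K = 4·67 = 268 and O_K = ℤ[√67].
647 ∤ 268, so 647 is unramified.
Euler's criterion: 67^323 mod 647 = 1. Thus (67|647) = 1.
(67/647) = 1, so 647 splits.

647 splits in O_K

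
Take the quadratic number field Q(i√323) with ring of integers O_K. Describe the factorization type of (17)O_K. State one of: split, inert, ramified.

-323 mod 4 = 1, hence disc K = -323 and O_K = ℤ[(1+√-323)/2].
17 divides disc(K) = -323, so 17 ramifies.

ramifies in O_K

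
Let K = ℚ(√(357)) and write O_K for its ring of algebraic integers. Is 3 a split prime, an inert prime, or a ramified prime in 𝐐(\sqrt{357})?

357 mod 4 = 1, hence disc K = 357 and O_K = ℤ[(1+√357)/2].
3 divides disc(K) = 357, so 3 ramifies.

ramified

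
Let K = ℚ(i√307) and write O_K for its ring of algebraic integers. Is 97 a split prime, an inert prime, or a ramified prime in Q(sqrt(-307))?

p splits

-307 mod 4 = 1, hence disc K = -307 and O_K = ℤ[(1+√-307)/2].
97 ∤ -307, so 97 is unramified.
Compute (-307/97) via Euler: 81^((97-1)/2) mod 97 = 1, so (-307/97) = 1.
d is a quadratic residue mod p, hence 97 splits in O_K.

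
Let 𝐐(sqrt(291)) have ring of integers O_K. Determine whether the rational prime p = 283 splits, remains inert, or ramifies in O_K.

Since 291 ≢ 1 mod 4, the ring of integers is ℤ[√291] with discriminant 4·291 = 1164.
Since gcd(283, 1164) = 1 the prime 283 does not ramify.
Legendre symbol by Euler's criterion: (291/283) ≡ 291^141 ≡ 282 (mod 283), i.e. (291/283) = -1.
d is a non-residue mod p, hence 283 remains inert in O_K.

remains prime (inert)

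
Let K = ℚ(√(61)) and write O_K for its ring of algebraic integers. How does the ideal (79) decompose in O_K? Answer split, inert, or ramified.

remains prime (inert)

61 mod 4 = 1, hence disc K = 61 and O_K = ℤ[(1+√61)/2].
Since gcd(79, 61) = 1 the prime 79 does not ramify.
Euler's criterion: 61^39 mod 79 = 78. Thus (61|79) = -1.
d is a non-residue mod p, hence 79 remains inert in O_K.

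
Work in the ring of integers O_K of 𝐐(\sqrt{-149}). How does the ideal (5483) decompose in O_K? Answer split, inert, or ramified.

d = -149 ≡ 3 (mod 4), so O_K = ℤ[√-149] and disc(K) = 4d = -596.
disc(K) = -596 is not divisible by 5483; 5483 is unramified.
(-149/5483) = 5334^2741 mod 5483 = 5482, giving Legendre symbol -1.
(-149/5483) = -1, so 5483 is inert.

5483 remains inert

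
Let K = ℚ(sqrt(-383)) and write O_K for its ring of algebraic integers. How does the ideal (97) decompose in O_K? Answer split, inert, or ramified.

97 remains inert

Since -383 ≡ 1 mod 4, the ring of integers is ℤ[(1+√-383)/2] with discriminant -383.
97 ∤ -383, so 97 is unramified.
Compute (-383/97) via Euler: 5^((97-1)/2) mod 97 = 96, so (-383/97) = -1.
Legendre symbol -1 ⇒ 97 is inert.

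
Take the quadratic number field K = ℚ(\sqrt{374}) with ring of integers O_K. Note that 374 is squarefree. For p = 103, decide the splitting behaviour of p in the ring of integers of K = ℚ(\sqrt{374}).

d = 374 ≡ 2 (mod 4), so O_K = ℤ[√374] and disc(K) = 4d = 1496.
Since gcd(103, 1496) = 1 the prime 103 does not ramify.
Euler's criterion: 374^51 mod 103 = 102. Thus (374|103) = -1.
Legendre symbol -1 ⇒ 103 is inert.

inert — (103) stays prime in O_K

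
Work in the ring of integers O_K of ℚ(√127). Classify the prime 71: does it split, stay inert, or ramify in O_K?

inert

127 mod 4 = 3, hence disc K = 4·127 = 508 and O_K = ℤ[√127].
disc(K) = 508 is not divisible by 71; 71 is unramified.
(127/71) = 56^35 mod 71 = 70, giving Legendre symbol -1.
Legendre symbol -1 ⇒ 71 is inert.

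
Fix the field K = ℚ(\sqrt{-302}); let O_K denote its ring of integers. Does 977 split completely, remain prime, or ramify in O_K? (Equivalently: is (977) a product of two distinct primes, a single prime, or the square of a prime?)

Since -302 ≢ 1 mod 4, the ring of integers is ℤ[√-302] with discriminant 4·(-302) = -1208.
Since gcd(977, -1208) = 1 the prime 977 does not ramify.
(-302/977) = 675^488 mod 977 = 976, giving Legendre symbol -1.
(-302/977) = -1, so 977 is inert.

inert — (977) stays prime in O_K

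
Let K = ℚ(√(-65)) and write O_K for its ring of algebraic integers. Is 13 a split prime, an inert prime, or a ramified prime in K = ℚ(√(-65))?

ramifies in O_K

Since -65 ≢ 1 mod 4, the ring of integers is ℤ[√-65] with discriminant 4·(-65) = -260.
13 divides disc(K) = -260, so 13 ramifies.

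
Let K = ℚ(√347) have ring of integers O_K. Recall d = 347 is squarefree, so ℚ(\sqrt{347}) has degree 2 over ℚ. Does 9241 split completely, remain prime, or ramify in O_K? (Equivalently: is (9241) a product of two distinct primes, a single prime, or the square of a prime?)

split — (9241) = 𝔭₁𝔭₂ with 𝔭₁ ≠ 𝔭₂

d = 347 ≡ 3 (mod 4), so O_K = ℤ[√347] and disc(K) = 4d = 1388.
disc(K) = 1388 is not divisible by 9241; 9241 is unramified.
(347/9241) = 347^4620 mod 9241 = 1, giving Legendre symbol 1.
(347/9241) = 1, so 9241 splits.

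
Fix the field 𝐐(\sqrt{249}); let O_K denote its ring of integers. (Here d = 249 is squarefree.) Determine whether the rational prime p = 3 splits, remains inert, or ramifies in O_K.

3 is ramified

249 mod 4 = 1, hence disc K = 249 and O_K = ℤ[(1+√249)/2].
3 divides disc(K) = 249, so 3 ramifies.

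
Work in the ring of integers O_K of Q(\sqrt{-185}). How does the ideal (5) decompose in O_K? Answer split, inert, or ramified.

ramified — (5) = 𝔭²

d = -185 ≡ 3 (mod 4), so O_K = ℤ[√-185] and disc(K) = 4d = -740.
Ramification test: 5 | -740. The prime 5 ramifies in K.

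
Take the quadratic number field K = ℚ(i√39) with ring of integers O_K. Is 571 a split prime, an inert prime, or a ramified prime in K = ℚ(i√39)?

571 splits in O_K

d = -39 ≡ 1 (mod 4), so O_K = ℤ[(1+√-39)/2] and disc(K) = d = -39.
571 ∤ -39, so 571 is unramified.
Euler's criterion: (-39)^285 mod 571 = 1. Thus (-39|571) = 1.
(-39/571) = 1, so 571 splits.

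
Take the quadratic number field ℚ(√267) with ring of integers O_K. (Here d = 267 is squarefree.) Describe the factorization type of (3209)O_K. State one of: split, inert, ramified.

d = 267 ≡ 3 (mod 4), so O_K = ℤ[√267] and disc(K) = 4d = 1068.
Since gcd(3209, 1068) = 1 the prime 3209 does not ramify.
Compute (267/3209) via Euler: 267^((3209-1)/2) mod 3209 = 3208, so (267/3209) = -1.
d is a non-residue mod p, hence 3209 remains inert in O_K.

inert — (3209) stays prime in O_K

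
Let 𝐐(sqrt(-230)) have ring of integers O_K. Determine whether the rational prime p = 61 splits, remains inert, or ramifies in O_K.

split

-230 mod 4 = 2, hence disc K = 4·(-230) = -920 and O_K = ℤ[√-230].
61 ∤ -920, so 61 is unramified.
Legendre symbol by Euler's criterion: (-230/61) ≡ (-230)^30 ≡ 1 (mod 61), i.e. (-230/61) = 1.
(-230/61) = 1, so 61 splits.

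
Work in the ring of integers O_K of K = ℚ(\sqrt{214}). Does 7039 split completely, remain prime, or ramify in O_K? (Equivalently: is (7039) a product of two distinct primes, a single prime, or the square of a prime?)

p splits

d = 214 ≡ 2 (mod 4), so O_K = ℤ[√214] and disc(K) = 4d = 856.
7039 ∤ 856, so 7039 is unramified.
(214/7039) = 214^3519 mod 7039 = 1, giving Legendre symbol 1.
(214/7039) = 1, so 7039 splits.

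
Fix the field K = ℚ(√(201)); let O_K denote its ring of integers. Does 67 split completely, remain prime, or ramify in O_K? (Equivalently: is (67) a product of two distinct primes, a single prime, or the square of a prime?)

p ramifies

201 mod 4 = 1, hence disc K = 201 and O_K = ℤ[(1+√201)/2].
Ramification test: 67 | 201. The prime 67 ramifies in K.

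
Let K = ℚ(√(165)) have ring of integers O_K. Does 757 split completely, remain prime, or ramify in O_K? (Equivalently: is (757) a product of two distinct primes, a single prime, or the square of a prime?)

inert — (757) stays prime in O_K

d = 165 ≡ 1 (mod 4), so O_K = ℤ[(1+√165)/2] and disc(K) = d = 165.
757 ∤ 165, so 757 is unramified.
Compute (165/757) via Euler: 165^((757-1)/2) mod 757 = 756, so (165/757) = -1.
d is a non-residue mod p, hence 757 remains inert in O_K.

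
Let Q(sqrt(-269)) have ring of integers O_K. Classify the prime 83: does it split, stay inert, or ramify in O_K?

split

Since -269 ≢ 1 mod 4, the ring of integers is ℤ[√-269] with discriminant 4·(-269) = -1076.
Since gcd(83, -1076) = 1 the prime 83 does not ramify.
Compute (-269/83) via Euler: 63^((83-1)/2) mod 83 = 1, so (-269/83) = 1.
d is a quadratic residue mod p, hence 83 splits in O_K.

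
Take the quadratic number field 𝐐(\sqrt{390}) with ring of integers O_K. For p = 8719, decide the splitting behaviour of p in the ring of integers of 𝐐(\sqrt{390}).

inert — (8719) stays prime in O_K

390 mod 4 = 2, hence disc K = 4·390 = 1560 and O_K = ℤ[√390].
8719 ∤ 1560, so 8719 is unramified.
Euler's criterion: 390^4359 mod 8719 = 8718. Thus (390|8719) = -1.
d is a non-residue mod p, hence 8719 remains inert in O_K.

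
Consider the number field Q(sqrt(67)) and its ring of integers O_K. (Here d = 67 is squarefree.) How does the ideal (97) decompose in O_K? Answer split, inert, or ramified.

67 mod 4 = 3, hence disc K = 4·67 = 268 and O_K = ℤ[√67].
Since gcd(97, 268) = 1 the prime 97 does not ramify.
Euler's criterion: 67^48 mod 97 = 96. Thus (67|97) = -1.
(67/97) = -1, so 97 is inert.

remains prime (inert)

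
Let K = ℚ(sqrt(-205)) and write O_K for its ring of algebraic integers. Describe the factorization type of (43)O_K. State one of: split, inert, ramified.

-205 mod 4 = 3, hence disc K = 4·(-205) = -820 and O_K = ℤ[√-205].
Since gcd(43, -820) = 1 the prime 43 does not ramify.
(-205/43) = 10^21 mod 43 = 1, giving Legendre symbol 1.
Legendre symbol 1 ⇒ 43 is split.

splits completely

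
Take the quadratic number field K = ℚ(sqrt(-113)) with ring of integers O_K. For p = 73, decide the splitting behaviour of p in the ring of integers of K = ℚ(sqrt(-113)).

d = -113 ≡ 3 (mod 4), so O_K = ℤ[√-113] and disc(K) = 4d = -452.
Since gcd(73, -452) = 1 the prime 73 does not ramify.
Euler's criterion: (-113)^36 mod 73 = 72. Thus (-113|73) = -1.
(-113/73) = -1, so 73 is inert.

p is inert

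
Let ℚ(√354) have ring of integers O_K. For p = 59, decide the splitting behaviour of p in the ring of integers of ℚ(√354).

ramified — (59) = 𝔭²

d = 354 ≡ 2 (mod 4), so O_K = ℤ[√354] and disc(K) = 4d = 1416.
disc(K) = 1416 = 59·24, so p = 59 is ramified.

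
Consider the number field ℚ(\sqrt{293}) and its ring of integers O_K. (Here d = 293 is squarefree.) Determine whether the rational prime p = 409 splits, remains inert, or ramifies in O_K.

Since 293 ≡ 1 mod 4, the ring of integers is ℤ[(1+√293)/2] with discriminant 293.
disc(K) = 293 is not divisible by 409; 409 is unramified.
Legendre symbol by Euler's criterion: (293/409) ≡ 293^204 ≡ 408 (mod 409), i.e. (293/409) = -1.
(293/409) = -1, so 409 is inert.

inert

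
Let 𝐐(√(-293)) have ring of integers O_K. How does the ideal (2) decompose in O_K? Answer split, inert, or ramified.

ramifies in O_K

-293 mod 4 = 3, hence disc K = 4·(-293) = -1172 and O_K = ℤ[√-293].
Ramification test: 2 | -1172. The prime 2 ramifies in K.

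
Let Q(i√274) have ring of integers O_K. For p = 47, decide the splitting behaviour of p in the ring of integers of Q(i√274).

d = -274 ≡ 2 (mod 4), so O_K = ℤ[√-274] and disc(K) = 4d = -1096.
disc(K) = -1096 is not divisible by 47; 47 is unramified.
Euler's criterion: (-274)^23 mod 47 = 1. Thus (-274|47) = 1.
Legendre symbol 1 ⇒ 47 is split.

47 splits in O_K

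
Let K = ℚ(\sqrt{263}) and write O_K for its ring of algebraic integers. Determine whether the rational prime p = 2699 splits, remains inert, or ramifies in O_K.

263 mod 4 = 3, hence disc K = 4·263 = 1052 and O_K = ℤ[√263].
disc(K) = 1052 is not divisible by 2699; 2699 is unramified.
Compute (263/2699) via Euler: 263^((2699-1)/2) mod 2699 = 2698, so (263/2699) = -1.
(263/2699) = -1, so 2699 is inert.

inert — (2699) stays prime in O_K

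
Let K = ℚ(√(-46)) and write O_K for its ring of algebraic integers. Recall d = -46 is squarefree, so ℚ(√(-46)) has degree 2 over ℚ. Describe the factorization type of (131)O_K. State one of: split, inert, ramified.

Since -46 ≢ 1 mod 4, the ring of integers is ℤ[√-46] with discriminant 4·(-46) = -184.
Since gcd(131, -184) = 1 the prime 131 does not ramify.
Compute (-46/131) via Euler: 85^((131-1)/2) mod 131 = 130, so (-46/131) = -1.
(-46/131) = -1, so 131 is inert.

inert — (131) stays prime in O_K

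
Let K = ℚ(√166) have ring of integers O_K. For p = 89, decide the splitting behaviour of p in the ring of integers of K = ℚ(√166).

166 mod 4 = 2, hence disc K = 4·166 = 664 and O_K = ℤ[√166].
disc(K) = 664 is not divisible by 89; 89 is unramified.
Compute (166/89) via Euler: 77^((89-1)/2) mod 89 = 88, so (166/89) = -1.
Legendre symbol -1 ⇒ 89 is inert.

inert — (89) stays prime in O_K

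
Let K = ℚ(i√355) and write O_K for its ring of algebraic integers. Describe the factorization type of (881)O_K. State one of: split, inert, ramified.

split — (881) = 𝔭₁𝔭₂ with 𝔭₁ ≠ 𝔭₂

-355 mod 4 = 1, hence disc K = -355 and O_K = ℤ[(1+√-355)/2].
Since gcd(881, -355) = 1 the prime 881 does not ramify.
Compute (-355/881) via Euler: 526^((881-1)/2) mod 881 = 1, so (-355/881) = 1.
(-355/881) = 1, so 881 splits.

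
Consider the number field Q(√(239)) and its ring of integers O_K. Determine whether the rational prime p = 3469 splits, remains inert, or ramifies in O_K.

d = 239 ≡ 3 (mod 4), so O_K = ℤ[√239] and disc(K) = 4d = 956.
disc(K) = 956 is not divisible by 3469; 3469 is unramified.
Legendre symbol by Euler's criterion: (239/3469) ≡ 239^1734 ≡ 3468 (mod 3469), i.e. (239/3469) = -1.
Legendre symbol -1 ⇒ 3469 is inert.

inert — (3469) stays prime in O_K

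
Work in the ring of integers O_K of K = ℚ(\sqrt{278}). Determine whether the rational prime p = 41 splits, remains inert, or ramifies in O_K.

Since 278 ≢ 1 mod 4, the ring of integers is ℤ[√278] with discriminant 4·278 = 1112.
Since gcd(41, 1112) = 1 the prime 41 does not ramify.
(278/41) = 32^20 mod 41 = 1, giving Legendre symbol 1.
Legendre symbol 1 ⇒ 41 is split.

splits completely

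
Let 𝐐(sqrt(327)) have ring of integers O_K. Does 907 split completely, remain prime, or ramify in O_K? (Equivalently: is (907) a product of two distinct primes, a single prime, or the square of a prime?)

d = 327 ≡ 3 (mod 4), so O_K = ℤ[√327] and disc(K) = 4d = 1308.
disc(K) = 1308 is not divisible by 907; 907 is unramified.
Legendre symbol by Euler's criterion: (327/907) ≡ 327^453 ≡ 906 (mod 907), i.e. (327/907) = -1.
(327/907) = -1, so 907 is inert.

p is inert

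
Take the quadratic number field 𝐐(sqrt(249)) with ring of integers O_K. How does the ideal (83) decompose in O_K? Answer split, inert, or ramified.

d = 249 ≡ 1 (mod 4), so O_K = ℤ[(1+√249)/2] and disc(K) = d = 249.
disc(K) = 249 = 83·3, so p = 83 is ramified.

ramifies in O_K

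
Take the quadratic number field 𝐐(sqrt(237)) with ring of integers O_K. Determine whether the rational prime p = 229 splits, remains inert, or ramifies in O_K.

p is inert

Since 237 ≡ 1 mod 4, the ring of integers is ℤ[(1+√237)/2] with discriminant 237.
disc(K) = 237 is not divisible by 229; 229 is unramified.
Compute (237/229) via Euler: 8^((229-1)/2) mod 229 = 228, so (237/229) = -1.
d is a non-residue mod p, hence 229 remains inert in O_K.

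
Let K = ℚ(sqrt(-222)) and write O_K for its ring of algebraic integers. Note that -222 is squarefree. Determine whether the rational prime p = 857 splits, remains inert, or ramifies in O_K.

split — (857) = 𝔭₁𝔭₂ with 𝔭₁ ≠ 𝔭₂

-222 mod 4 = 2, hence disc K = 4·(-222) = -888 and O_K = ℤ[√-222].
disc(K) = -888 is not divisible by 857; 857 is unramified.
Compute (-222/857) via Euler: 635^((857-1)/2) mod 857 = 1, so (-222/857) = 1.
Legendre symbol 1 ⇒ 857 is split.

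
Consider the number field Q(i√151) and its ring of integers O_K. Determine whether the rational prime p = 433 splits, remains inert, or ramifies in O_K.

-151 mod 4 = 1, hence disc K = -151 and O_K = ℤ[(1+√-151)/2].
Since gcd(433, -151) = 1 the prime 433 does not ramify.
Legendre symbol by Euler's criterion: (-151/433) ≡ (-151)^216 ≡ 432 (mod 433), i.e. (-151/433) = -1.
(-151/433) = -1, so 433 is inert.

433 remains inert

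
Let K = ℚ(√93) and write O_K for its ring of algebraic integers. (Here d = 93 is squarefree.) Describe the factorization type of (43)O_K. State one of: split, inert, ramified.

93 mod 4 = 1, hence disc K = 93 and O_K = ℤ[(1+√93)/2].
Since gcd(43, 93) = 1 the prime 43 does not ramify.
(93/43) = 7^21 mod 43 = 42, giving Legendre symbol -1.
d is a non-residue mod p, hence 43 remains inert in O_K.

remains prime (inert)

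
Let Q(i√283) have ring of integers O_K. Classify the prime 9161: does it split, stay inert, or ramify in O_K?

-283 mod 4 = 1, hence disc K = -283 and O_K = ℤ[(1+√-283)/2].
Since gcd(9161, -283) = 1 the prime 9161 does not ramify.
(-283/9161) = 8878^4580 mod 9161 = 1, giving Legendre symbol 1.
Legendre symbol 1 ⇒ 9161 is split.

split — (9161) = 𝔭₁𝔭₂ with 𝔭₁ ≠ 𝔭₂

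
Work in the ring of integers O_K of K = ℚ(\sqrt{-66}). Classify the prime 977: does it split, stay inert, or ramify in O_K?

Since -66 ≢ 1 mod 4, the ring of integers is ℤ[√-66] with discriminant 4·(-66) = -264.
977 ∤ -264, so 977 is unramified.
Euler's criterion: (-66)^488 mod 977 = 976. Thus (-66|977) = -1.
d is a non-residue mod p, hence 977 remains inert in O_K.

977 remains inert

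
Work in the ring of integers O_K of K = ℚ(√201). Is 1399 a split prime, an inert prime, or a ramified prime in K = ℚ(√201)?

splits completely

d = 201 ≡ 1 (mod 4), so O_K = ℤ[(1+√201)/2] and disc(K) = d = 201.
1399 ∤ 201, so 1399 is unramified.
Euler's criterion: 201^699 mod 1399 = 1. Thus (201|1399) = 1.
(201/1399) = 1, so 1399 splits.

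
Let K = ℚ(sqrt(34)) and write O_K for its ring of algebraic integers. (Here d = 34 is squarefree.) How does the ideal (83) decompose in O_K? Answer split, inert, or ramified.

Since 34 ≢ 1 mod 4, the ring of integers is ℤ[√34] with discriminant 4·34 = 136.
Since gcd(83, 136) = 1 the prime 83 does not ramify.
Euler's criterion: 34^41 mod 83 = 82. Thus (34|83) = -1.
(34/83) = -1, so 83 is inert.

remains prime (inert)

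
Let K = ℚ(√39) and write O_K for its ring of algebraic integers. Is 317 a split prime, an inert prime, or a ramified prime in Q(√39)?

split — (317) = 𝔭₁𝔭₂ with 𝔭₁ ≠ 𝔭₂

39 mod 4 = 3, hence disc K = 4·39 = 156 and O_K = ℤ[√39].
Since gcd(317, 156) = 1 the prime 317 does not ramify.
Compute (39/317) via Euler: 39^((317-1)/2) mod 317 = 1, so (39/317) = 1.
(39/317) = 1, so 317 splits.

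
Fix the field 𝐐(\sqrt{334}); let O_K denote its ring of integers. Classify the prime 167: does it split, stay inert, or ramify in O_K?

167 is ramified

d = 334 ≡ 2 (mod 4), so O_K = ℤ[√334] and disc(K) = 4d = 1336.
Ramification test: 167 | 1336. The prime 167 ramifies in K.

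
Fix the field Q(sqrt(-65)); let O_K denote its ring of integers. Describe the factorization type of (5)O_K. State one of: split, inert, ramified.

5 is ramified

-65 mod 4 = 3, hence disc K = 4·(-65) = -260 and O_K = ℤ[√-65].
5 divides disc(K) = -260, so 5 ramifies.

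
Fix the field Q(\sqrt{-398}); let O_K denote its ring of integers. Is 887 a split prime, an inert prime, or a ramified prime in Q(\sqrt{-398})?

887 splits in O_K

Since -398 ≢ 1 mod 4, the ring of integers is ℤ[√-398] with discriminant 4·(-398) = -1592.
887 ∤ -1592, so 887 is unramified.
Euler's criterion: (-398)^443 mod 887 = 1. Thus (-398|887) = 1.
d is a quadratic residue mod p, hence 887 splits in O_K.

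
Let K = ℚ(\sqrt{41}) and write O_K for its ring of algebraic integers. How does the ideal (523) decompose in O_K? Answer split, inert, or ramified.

Since 41 ≡ 1 mod 4, the ring of integers is ℤ[(1+√41)/2] with discriminant 41.
523 ∤ 41, so 523 is unramified.
(41/523) = 41^261 mod 523 = 1, giving Legendre symbol 1.
d is a quadratic residue mod p, hence 523 splits in O_K.

p splits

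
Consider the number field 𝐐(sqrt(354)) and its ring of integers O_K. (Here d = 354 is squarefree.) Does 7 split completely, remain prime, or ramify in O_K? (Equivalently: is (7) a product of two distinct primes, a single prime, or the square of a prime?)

d = 354 ≡ 2 (mod 4), so O_K = ℤ[√354] and disc(K) = 4d = 1416.
disc(K) = 1416 is not divisible by 7; 7 is unramified.
Compute (354/7) via Euler: 4^((7-1)/2) mod 7 = 1, so (354/7) = 1.
(354/7) = 1, so 7 splits.

split — (7) = 𝔭₁𝔭₂ with 𝔭₁ ≠ 𝔭₂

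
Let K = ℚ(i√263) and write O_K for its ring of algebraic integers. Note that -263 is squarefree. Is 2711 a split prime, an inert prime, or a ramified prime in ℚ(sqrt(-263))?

Since -263 ≡ 1 mod 4, the ring of integers is ℤ[(1+√-263)/2] with discriminant -263.
disc(K) = -263 is not divisible by 2711; 2711 is unramified.
Compute (-263/2711) via Euler: 2448^((2711-1)/2) mod 2711 = 1, so (-263/2711) = 1.
(-263/2711) = 1, so 2711 splits.

split — (2711) = 𝔭₁𝔭₂ with 𝔭₁ ≠ 𝔭₂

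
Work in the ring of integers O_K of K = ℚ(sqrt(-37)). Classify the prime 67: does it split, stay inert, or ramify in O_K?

-37 mod 4 = 3, hence disc K = 4·(-37) = -148 and O_K = ℤ[√-37].
Since gcd(67, -148) = 1 the prime 67 does not ramify.
Legendre symbol by Euler's criterion: (-37/67) ≡ (-37)^33 ≡ 66 (mod 67), i.e. (-37/67) = -1.
d is a non-residue mod p, hence 67 remains inert in O_K.

p is inert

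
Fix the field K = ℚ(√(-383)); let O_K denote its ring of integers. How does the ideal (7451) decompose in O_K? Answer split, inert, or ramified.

d = -383 ≡ 1 (mod 4), so O_K = ℤ[(1+√-383)/2] and disc(K) = d = -383.
7451 ∤ -383, so 7451 is unramified.
Euler's criterion: (-383)^3725 mod 7451 = 1. Thus (-383|7451) = 1.
Legendre symbol 1 ⇒ 7451 is split.

split — (7451) = 𝔭₁𝔭₂ with 𝔭₁ ≠ 𝔭₂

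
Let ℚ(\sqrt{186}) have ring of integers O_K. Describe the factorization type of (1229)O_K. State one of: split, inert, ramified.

Since 186 ≢ 1 mod 4, the ring of integers is ℤ[√186] with discriminant 4·186 = 744.
disc(K) = 744 is not divisible by 1229; 1229 is unramified.
Euler's criterion: 186^614 mod 1229 = 1. Thus (186|1229) = 1.
d is a quadratic residue mod p, hence 1229 splits in O_K.

p splits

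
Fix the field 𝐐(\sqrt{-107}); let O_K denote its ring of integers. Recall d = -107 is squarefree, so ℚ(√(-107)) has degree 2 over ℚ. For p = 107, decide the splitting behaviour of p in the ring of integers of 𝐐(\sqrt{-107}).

ramifies in O_K

d = -107 ≡ 1 (mod 4), so O_K = ℤ[(1+√-107)/2] and disc(K) = d = -107.
Ramification test: 107 | -107. The prime 107 ramifies in K.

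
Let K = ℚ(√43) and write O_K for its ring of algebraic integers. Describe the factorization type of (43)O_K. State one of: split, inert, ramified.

ramified — (43) = 𝔭²

Since 43 ≢ 1 mod 4, the ring of integers is ℤ[√43] with discriminant 4·43 = 172.
disc(K) = 172 = 43·4, so p = 43 is ramified.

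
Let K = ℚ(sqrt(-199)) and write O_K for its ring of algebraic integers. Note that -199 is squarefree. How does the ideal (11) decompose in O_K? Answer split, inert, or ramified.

d = -199 ≡ 1 (mod 4), so O_K = ℤ[(1+√-199)/2] and disc(K) = d = -199.
Since gcd(11, -199) = 1 the prime 11 does not ramify.
Compute (-199/11) via Euler: 10^((11-1)/2) mod 11 = 10, so (-199/11) = -1.
d is a non-residue mod p, hence 11 remains inert in O_K.

11 remains inert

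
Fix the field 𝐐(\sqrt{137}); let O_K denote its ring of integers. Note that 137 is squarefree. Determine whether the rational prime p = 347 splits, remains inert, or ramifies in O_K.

137 mod 4 = 1, hence disc K = 137 and O_K = ℤ[(1+√137)/2].
Since gcd(347, 137) = 1 the prime 347 does not ramify.
Compute (137/347) via Euler: 137^((347-1)/2) mod 347 = 1, so (137/347) = 1.
(137/347) = 1, so 347 splits.

splits completely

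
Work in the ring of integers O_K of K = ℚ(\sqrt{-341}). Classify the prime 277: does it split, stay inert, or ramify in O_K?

split — (277) = 𝔭₁𝔭₂ with 𝔭₁ ≠ 𝔭₂

Since -341 ≢ 1 mod 4, the ring of integers is ℤ[√-341] with discriminant 4·(-341) = -1364.
disc(K) = -1364 is not divisible by 277; 277 is unramified.
Euler's criterion: (-341)^138 mod 277 = 1. Thus (-341|277) = 1.
d is a quadratic residue mod p, hence 277 splits in O_K.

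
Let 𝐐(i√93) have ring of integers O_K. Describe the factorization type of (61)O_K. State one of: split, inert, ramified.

d = -93 ≡ 3 (mod 4), so O_K = ℤ[√-93] and disc(K) = 4d = -372.
Since gcd(61, -372) = 1 the prime 61 does not ramify.
(-93/61) = 29^30 mod 61 = 60, giving Legendre symbol -1.
d is a non-residue mod p, hence 61 remains inert in O_K.

remains prime (inert)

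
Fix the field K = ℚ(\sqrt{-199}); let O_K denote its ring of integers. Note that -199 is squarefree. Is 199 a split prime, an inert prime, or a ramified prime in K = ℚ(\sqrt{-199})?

ramified — (199) = 𝔭²

-199 mod 4 = 1, hence disc K = -199 and O_K = ℤ[(1+√-199)/2].
disc(K) = -199 = 199·(-1), so p = 199 is ramified.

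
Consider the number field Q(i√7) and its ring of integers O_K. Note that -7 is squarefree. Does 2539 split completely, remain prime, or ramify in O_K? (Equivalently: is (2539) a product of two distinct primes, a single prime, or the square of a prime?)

remains prime (inert)

d = -7 ≡ 1 (mod 4), so O_K = ℤ[(1+√-7)/2] and disc(K) = d = -7.
disc(K) = -7 is not divisible by 2539; 2539 is unramified.
Euler's criterion: (-7)^1269 mod 2539 = 2538. Thus (-7|2539) = -1.
Legendre symbol -1 ⇒ 2539 is inert.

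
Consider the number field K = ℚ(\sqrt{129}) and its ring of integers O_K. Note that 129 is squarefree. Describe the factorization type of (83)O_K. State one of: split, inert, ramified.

Since 129 ≡ 1 mod 4, the ring of integers is ℤ[(1+√129)/2] with discriminant 129.
Since gcd(83, 129) = 1 the prime 83 does not ramify.
(129/83) = 46^41 mod 83 = 82, giving Legendre symbol -1.
(129/83) = -1, so 83 is inert.

inert — (83) stays prime in O_K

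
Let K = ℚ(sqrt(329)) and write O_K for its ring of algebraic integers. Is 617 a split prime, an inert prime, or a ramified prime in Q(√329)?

617 splits in O_K

d = 329 ≡ 1 (mod 4), so O_K = ℤ[(1+√329)/2] and disc(K) = d = 329.
617 ∤ 329, so 617 is unramified.
(329/617) = 329^308 mod 617 = 1, giving Legendre symbol 1.
d is a quadratic residue mod p, hence 617 splits in O_K.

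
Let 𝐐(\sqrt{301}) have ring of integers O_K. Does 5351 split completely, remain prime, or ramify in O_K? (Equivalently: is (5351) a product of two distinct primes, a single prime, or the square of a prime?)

d = 301 ≡ 1 (mod 4), so O_K = ℤ[(1+√301)/2] and disc(K) = d = 301.
Since gcd(5351, 301) = 1 the prime 5351 does not ramify.
Compute (301/5351) via Euler: 301^((5351-1)/2) mod 5351 = 1, so (301/5351) = 1.
d is a quadratic residue mod p, hence 5351 splits in O_K.

split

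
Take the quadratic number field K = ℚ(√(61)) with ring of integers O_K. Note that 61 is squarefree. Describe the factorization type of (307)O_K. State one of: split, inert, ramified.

307 remains inert

d = 61 ≡ 1 (mod 4), so O_K = ℤ[(1+√61)/2] and disc(K) = d = 61.
disc(K) = 61 is not divisible by 307; 307 is unramified.
Compute (61/307) via Euler: 61^((307-1)/2) mod 307 = 306, so (61/307) = -1.
(61/307) = -1, so 307 is inert.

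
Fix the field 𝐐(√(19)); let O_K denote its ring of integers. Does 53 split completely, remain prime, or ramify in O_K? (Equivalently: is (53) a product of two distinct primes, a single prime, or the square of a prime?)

Since 19 ≢ 1 mod 4, the ring of integers is ℤ[√19] with discriminant 4·19 = 76.
Since gcd(53, 76) = 1 the prime 53 does not ramify.
Euler's criterion: 19^26 mod 53 = 52. Thus (19|53) = -1.
d is a non-residue mod p, hence 53 remains inert in O_K.

53 remains inert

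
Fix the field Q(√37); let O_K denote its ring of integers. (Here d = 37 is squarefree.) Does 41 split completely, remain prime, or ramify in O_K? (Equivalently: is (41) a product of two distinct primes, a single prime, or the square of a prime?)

41 splits in O_K

37 mod 4 = 1, hence disc K = 37 and O_K = ℤ[(1+√37)/2].
41 ∤ 37, so 41 is unramified.
Compute (37/41) via Euler: 37^((41-1)/2) mod 41 = 1, so (37/41) = 1.
(37/41) = 1, so 41 splits.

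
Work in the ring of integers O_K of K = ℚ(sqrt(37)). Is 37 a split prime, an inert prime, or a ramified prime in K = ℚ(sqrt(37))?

37 is ramified

37 mod 4 = 1, hence disc K = 37 and O_K = ℤ[(1+√37)/2].
37 divides disc(K) = 37, so 37 ramifies.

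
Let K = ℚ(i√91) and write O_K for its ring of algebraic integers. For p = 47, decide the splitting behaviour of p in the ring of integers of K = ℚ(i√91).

47 splits in O_K

Since -91 ≡ 1 mod 4, the ring of integers is ℤ[(1+√-91)/2] with discriminant -91.
Since gcd(47, -91) = 1 the prime 47 does not ramify.
Euler's criterion: (-91)^23 mod 47 = 1. Thus (-91|47) = 1.
(-91/47) = 1, so 47 splits.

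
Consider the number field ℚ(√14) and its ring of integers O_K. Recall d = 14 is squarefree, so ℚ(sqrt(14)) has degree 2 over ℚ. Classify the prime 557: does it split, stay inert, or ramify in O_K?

p is inert

Since 14 ≢ 1 mod 4, the ring of integers is ℤ[√14] with discriminant 4·14 = 56.
557 ∤ 56, so 557 is unramified.
(14/557) = 14^278 mod 557 = 556, giving Legendre symbol -1.
Legendre symbol -1 ⇒ 557 is inert.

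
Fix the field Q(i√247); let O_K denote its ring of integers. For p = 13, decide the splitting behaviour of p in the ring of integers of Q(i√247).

ramified — (13) = 𝔭²

d = -247 ≡ 1 (mod 4), so O_K = ℤ[(1+√-247)/2] and disc(K) = d = -247.
13 divides disc(K) = -247, so 13 ramifies.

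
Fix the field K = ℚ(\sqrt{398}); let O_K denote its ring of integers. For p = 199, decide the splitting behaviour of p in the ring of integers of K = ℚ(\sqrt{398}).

ramified

398 mod 4 = 2, hence disc K = 4·398 = 1592 and O_K = ℤ[√398].
199 divides disc(K) = 1592, so 199 ramifies.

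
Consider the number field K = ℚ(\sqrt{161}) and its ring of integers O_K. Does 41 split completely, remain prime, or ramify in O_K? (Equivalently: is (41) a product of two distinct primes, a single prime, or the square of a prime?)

161 mod 4 = 1, hence disc K = 161 and O_K = ℤ[(1+√161)/2].
41 ∤ 161, so 41 is unramified.
Compute (161/41) via Euler: 38^((41-1)/2) mod 41 = 40, so (161/41) = -1.
d is a non-residue mod p, hence 41 remains inert in O_K.

inert — (41) stays prime in O_K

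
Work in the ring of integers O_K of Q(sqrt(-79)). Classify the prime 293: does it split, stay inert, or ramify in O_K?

293 remains inert

-79 mod 4 = 1, hence disc K = -79 and O_K = ℤ[(1+√-79)/2].
Since gcd(293, -79) = 1 the prime 293 does not ramify.
Compute (-79/293) via Euler: 214^((293-1)/2) mod 293 = 292, so (-79/293) = -1.
d is a non-residue mod p, hence 293 remains inert in O_K.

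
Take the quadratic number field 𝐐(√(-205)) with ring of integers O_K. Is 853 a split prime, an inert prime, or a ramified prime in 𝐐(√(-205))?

inert

d = -205 ≡ 3 (mod 4), so O_K = ℤ[√-205] and disc(K) = 4d = -820.
853 ∤ -820, so 853 is unramified.
Euler's criterion: (-205)^426 mod 853 = 852. Thus (-205|853) = -1.
(-205/853) = -1, so 853 is inert.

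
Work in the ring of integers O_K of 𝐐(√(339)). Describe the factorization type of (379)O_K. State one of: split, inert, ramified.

Since 339 ≢ 1 mod 4, the ring of integers is ℤ[√339] with discriminant 4·339 = 1356.
Since gcd(379, 1356) = 1 the prime 379 does not ramify.
Euler's criterion: 339^189 mod 379 = 1. Thus (339|379) = 1.
Legendre symbol 1 ⇒ 379 is split.

split — (379) = 𝔭₁𝔭₂ with 𝔭₁ ≠ 𝔭₂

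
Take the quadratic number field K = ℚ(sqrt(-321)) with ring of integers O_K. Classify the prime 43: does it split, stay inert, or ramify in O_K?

splits completely

-321 mod 4 = 3, hence disc K = 4·(-321) = -1284 and O_K = ℤ[√-321].
disc(K) = -1284 is not divisible by 43; 43 is unramified.
Compute (-321/43) via Euler: 23^((43-1)/2) mod 43 = 1, so (-321/43) = 1.
d is a quadratic residue mod p, hence 43 splits in O_K.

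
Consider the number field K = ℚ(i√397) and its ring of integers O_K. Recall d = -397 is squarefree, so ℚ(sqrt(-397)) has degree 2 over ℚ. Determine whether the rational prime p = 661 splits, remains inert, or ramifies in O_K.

p is inert

Since -397 ≢ 1 mod 4, the ring of integers is ℤ[√-397] with discriminant 4·(-397) = -1588.
disc(K) = -1588 is not divisible by 661; 661 is unramified.
Compute (-397/661) via Euler: 264^((661-1)/2) mod 661 = 660, so (-397/661) = -1.
d is a non-residue mod p, hence 661 remains inert in O_K.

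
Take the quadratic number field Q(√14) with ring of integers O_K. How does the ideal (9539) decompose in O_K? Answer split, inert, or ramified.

inert — (9539) stays prime in O_K

Since 14 ≢ 1 mod 4, the ring of integers is ℤ[√14] with discriminant 4·14 = 56.
Since gcd(9539, 56) = 1 the prime 9539 does not ramify.
(14/9539) = 14^4769 mod 9539 = 9538, giving Legendre symbol -1.
Legendre symbol -1 ⇒ 9539 is inert.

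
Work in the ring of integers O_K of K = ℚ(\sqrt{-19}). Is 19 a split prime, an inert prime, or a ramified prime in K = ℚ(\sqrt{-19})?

ramified — (19) = 𝔭²

d = -19 ≡ 1 (mod 4), so O_K = ℤ[(1+√-19)/2] and disc(K) = d = -19.
Ramification test: 19 | -19. The prime 19 ramifies in K.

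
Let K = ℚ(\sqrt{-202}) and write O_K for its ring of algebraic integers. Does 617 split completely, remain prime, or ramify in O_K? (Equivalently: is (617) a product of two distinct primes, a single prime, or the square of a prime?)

remains prime (inert)

d = -202 ≡ 2 (mod 4), so O_K = ℤ[√-202] and disc(K) = 4d = -808.
Since gcd(617, -808) = 1 the prime 617 does not ramify.
Legendre symbol by Euler's criterion: (-202/617) ≡ (-202)^308 ≡ 616 (mod 617), i.e. (-202/617) = -1.
(-202/617) = -1, so 617 is inert.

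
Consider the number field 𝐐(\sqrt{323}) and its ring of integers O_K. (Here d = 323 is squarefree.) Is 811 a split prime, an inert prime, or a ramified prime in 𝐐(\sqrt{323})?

d = 323 ≡ 3 (mod 4), so O_K = ℤ[√323] and disc(K) = 4d = 1292.
Since gcd(811, 1292) = 1 the prime 811 does not ramify.
Compute (323/811) via Euler: 323^((811-1)/2) mod 811 = 810, so (323/811) = -1.
d is a non-residue mod p, hence 811 remains inert in O_K.

p is inert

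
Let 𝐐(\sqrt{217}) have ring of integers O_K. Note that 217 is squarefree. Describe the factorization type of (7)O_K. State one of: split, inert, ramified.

Since 217 ≡ 1 mod 4, the ring of integers is ℤ[(1+√217)/2] with discriminant 217.
7 divides disc(K) = 217, so 7 ramifies.

p ramifies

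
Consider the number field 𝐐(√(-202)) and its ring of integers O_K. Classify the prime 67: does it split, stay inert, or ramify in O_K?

inert — (67) stays prime in O_K

Since -202 ≢ 1 mod 4, the ring of integers is ℤ[√-202] with discriminant 4·(-202) = -808.
disc(K) = -808 is not divisible by 67; 67 is unramified.
(-202/67) = 66^33 mod 67 = 66, giving Legendre symbol -1.
(-202/67) = -1, so 67 is inert.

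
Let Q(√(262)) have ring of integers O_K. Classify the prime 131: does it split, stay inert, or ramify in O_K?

d = 262 ≡ 2 (mod 4), so O_K = ℤ[√262] and disc(K) = 4d = 1048.
131 divides disc(K) = 1048, so 131 ramifies.

ramifies in O_K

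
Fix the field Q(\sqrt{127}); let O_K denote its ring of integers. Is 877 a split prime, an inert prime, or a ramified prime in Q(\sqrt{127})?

split — (877) = 𝔭₁𝔭₂ with 𝔭₁ ≠ 𝔭₂

127 mod 4 = 3, hence disc K = 4·127 = 508 and O_K = ℤ[√127].
disc(K) = 508 is not divisible by 877; 877 is unramified.
Legendre symbol by Euler's criterion: (127/877) ≡ 127^438 ≡ 1 (mod 877), i.e. (127/877) = 1.
Legendre symbol 1 ⇒ 877 is split.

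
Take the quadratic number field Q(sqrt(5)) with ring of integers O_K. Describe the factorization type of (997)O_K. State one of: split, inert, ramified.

remains prime (inert)

d = 5 ≡ 1 (mod 4), so O_K = ℤ[(1+√5)/2] and disc(K) = d = 5.
Since gcd(997, 5) = 1 the prime 997 does not ramify.
Compute (5/997) via Euler: 5^((997-1)/2) mod 997 = 996, so (5/997) = -1.
(5/997) = -1, so 997 is inert.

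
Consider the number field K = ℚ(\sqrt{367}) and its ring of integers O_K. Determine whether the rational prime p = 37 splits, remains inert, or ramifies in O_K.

367 mod 4 = 3, hence disc K = 4·367 = 1468 and O_K = ℤ[√367].
37 ∤ 1468, so 37 is unramified.
(367/37) = 34^18 mod 37 = 1, giving Legendre symbol 1.
d is a quadratic residue mod p, hence 37 splits in O_K.

split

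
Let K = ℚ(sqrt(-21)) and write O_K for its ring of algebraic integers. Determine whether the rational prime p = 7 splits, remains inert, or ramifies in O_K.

d = -21 ≡ 3 (mod 4), so O_K = ℤ[√-21] and disc(K) = 4d = -84.
Ramification test: 7 | -84. The prime 7 ramifies in K.

7 is ramified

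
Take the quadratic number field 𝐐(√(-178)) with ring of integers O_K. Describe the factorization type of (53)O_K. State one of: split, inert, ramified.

inert — (53) stays prime in O_K

-178 mod 4 = 2, hence disc K = 4·(-178) = -712 and O_K = ℤ[√-178].
disc(K) = -712 is not divisible by 53; 53 is unramified.
Compute (-178/53) via Euler: 34^((53-1)/2) mod 53 = 52, so (-178/53) = -1.
Legendre symbol -1 ⇒ 53 is inert.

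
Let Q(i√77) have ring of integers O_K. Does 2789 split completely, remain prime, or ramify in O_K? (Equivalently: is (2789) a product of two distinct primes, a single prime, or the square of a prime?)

split — (2789) = 𝔭₁𝔭₂ with 𝔭₁ ≠ 𝔭₂

-77 mod 4 = 3, hence disc K = 4·(-77) = -308 and O_K = ℤ[√-77].
disc(K) = -308 is not divisible by 2789; 2789 is unramified.
Compute (-77/2789) via Euler: 2712^((2789-1)/2) mod 2789 = 1, so (-77/2789) = 1.
Legendre symbol 1 ⇒ 2789 is split.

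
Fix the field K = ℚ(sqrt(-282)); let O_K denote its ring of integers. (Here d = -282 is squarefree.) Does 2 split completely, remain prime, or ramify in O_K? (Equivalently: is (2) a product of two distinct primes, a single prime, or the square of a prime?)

d = -282 ≡ 2 (mod 4), so O_K = ℤ[√-282] and disc(K) = 4d = -1128.
2 divides disc(K) = -1128, so 2 ramifies.

p ramifies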